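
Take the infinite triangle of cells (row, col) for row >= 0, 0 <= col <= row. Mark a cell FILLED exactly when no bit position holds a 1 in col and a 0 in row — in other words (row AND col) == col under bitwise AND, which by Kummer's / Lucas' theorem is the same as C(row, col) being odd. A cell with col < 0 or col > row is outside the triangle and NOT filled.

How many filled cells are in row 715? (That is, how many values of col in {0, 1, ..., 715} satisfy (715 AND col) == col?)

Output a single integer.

Answer: 64

Derivation:
715 in binary = 1011001011
popcount(715) = number of 1-bits in 1011001011 = 6
A col c satisfies (715 AND c) == c iff every set bit of c is also set in 715; each of the 6 set bits of 715 can independently be on or off in c.
count = 2^6 = 64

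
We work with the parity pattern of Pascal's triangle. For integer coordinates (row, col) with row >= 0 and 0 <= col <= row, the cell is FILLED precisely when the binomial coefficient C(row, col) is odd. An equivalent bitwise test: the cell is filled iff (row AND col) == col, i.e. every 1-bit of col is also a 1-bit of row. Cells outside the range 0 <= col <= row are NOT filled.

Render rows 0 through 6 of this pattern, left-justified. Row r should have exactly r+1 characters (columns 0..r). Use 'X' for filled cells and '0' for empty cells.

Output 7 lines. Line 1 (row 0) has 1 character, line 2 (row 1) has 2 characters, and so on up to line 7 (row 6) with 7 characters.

Answer: X
XX
X0X
XXXX
X000X
XX00XX
X0X0X0X

Derivation:
r0=0: X
r1=1: XX
r2=10: X0X
r3=11: XXXX
r4=100: X000X
r5=101: XX00XX
r6=110: X0X0X0X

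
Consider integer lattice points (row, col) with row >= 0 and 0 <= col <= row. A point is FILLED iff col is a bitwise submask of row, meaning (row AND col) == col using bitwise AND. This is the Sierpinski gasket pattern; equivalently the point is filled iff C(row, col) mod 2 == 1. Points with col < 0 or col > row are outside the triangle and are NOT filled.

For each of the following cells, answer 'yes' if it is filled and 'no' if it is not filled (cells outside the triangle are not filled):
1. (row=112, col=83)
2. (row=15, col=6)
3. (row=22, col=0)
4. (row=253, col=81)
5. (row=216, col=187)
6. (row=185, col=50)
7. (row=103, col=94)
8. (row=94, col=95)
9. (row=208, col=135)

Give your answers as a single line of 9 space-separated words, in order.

(112,83): row=0b1110000, col=0b1010011, row AND col = 0b1010000 = 80; 80 != 83 -> empty
(15,6): row=0b1111, col=0b110, row AND col = 0b110 = 6; 6 == 6 -> filled
(22,0): row=0b10110, col=0b0, row AND col = 0b0 = 0; 0 == 0 -> filled
(253,81): row=0b11111101, col=0b1010001, row AND col = 0b1010001 = 81; 81 == 81 -> filled
(216,187): row=0b11011000, col=0b10111011, row AND col = 0b10011000 = 152; 152 != 187 -> empty
(185,50): row=0b10111001, col=0b110010, row AND col = 0b110000 = 48; 48 != 50 -> empty
(103,94): row=0b1100111, col=0b1011110, row AND col = 0b1000110 = 70; 70 != 94 -> empty
(94,95): col outside [0, 94] -> not filled
(208,135): row=0b11010000, col=0b10000111, row AND col = 0b10000000 = 128; 128 != 135 -> empty

Answer: no yes yes yes no no no no no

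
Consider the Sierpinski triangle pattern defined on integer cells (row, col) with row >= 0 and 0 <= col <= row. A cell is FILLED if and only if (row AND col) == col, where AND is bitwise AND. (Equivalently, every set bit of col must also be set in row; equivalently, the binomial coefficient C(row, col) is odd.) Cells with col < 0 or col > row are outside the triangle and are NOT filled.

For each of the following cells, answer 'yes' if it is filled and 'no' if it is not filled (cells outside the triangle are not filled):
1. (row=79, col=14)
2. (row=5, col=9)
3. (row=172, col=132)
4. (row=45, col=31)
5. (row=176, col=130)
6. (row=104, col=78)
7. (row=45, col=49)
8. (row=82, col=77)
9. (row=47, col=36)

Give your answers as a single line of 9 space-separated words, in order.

Answer: yes no yes no no no no no yes

Derivation:
(79,14): row=0b1001111, col=0b1110, row AND col = 0b1110 = 14; 14 == 14 -> filled
(5,9): col outside [0, 5] -> not filled
(172,132): row=0b10101100, col=0b10000100, row AND col = 0b10000100 = 132; 132 == 132 -> filled
(45,31): row=0b101101, col=0b11111, row AND col = 0b1101 = 13; 13 != 31 -> empty
(176,130): row=0b10110000, col=0b10000010, row AND col = 0b10000000 = 128; 128 != 130 -> empty
(104,78): row=0b1101000, col=0b1001110, row AND col = 0b1001000 = 72; 72 != 78 -> empty
(45,49): col outside [0, 45] -> not filled
(82,77): row=0b1010010, col=0b1001101, row AND col = 0b1000000 = 64; 64 != 77 -> empty
(47,36): row=0b101111, col=0b100100, row AND col = 0b100100 = 36; 36 == 36 -> filled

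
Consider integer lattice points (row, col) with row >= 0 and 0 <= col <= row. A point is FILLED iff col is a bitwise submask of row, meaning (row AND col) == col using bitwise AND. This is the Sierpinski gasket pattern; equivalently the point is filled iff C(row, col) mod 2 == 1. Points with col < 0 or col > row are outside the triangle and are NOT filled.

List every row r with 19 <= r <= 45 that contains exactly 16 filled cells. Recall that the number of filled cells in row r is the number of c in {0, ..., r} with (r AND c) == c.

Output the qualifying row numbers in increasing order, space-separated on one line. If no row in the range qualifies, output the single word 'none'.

Answer: 23 27 29 30 39 43 45

Derivation:
Row r has 2^popcount(r) filled cells, so we need popcount(r) = log2(16) = 4.
Scan r = 19..45 and keep those with exactly 4 one-bits:
r=19=10011 popcount=3 -> skip
r=20=10100 popcount=2 -> skip
r=21=10101 popcount=3 -> skip
r=22=10110 popcount=3 -> skip
r=23=10111 popcount=4 -> KEEP
r=24=11000 popcount=2 -> skip
r=25=11001 popcount=3 -> skip
r=26=11010 popcount=3 -> skip
r=27=11011 popcount=4 -> KEEP
r=28=11100 popcount=3 -> skip
r=29=11101 popcount=4 -> KEEP
r=30=11110 popcount=4 -> KEEP
r=31=11111 popcount=5 -> skip
r=32=100000 popcount=1 -> skip
r=33=100001 popcount=2 -> skip
r=34=100010 popcount=2 -> skip
r=35=100011 popcount=3 -> skip
r=36=100100 popcount=2 -> skip
r=37=100101 popcount=3 -> skip
r=38=100110 popcount=3 -> skip
r=39=100111 popcount=4 -> KEEP
r=40=101000 popcount=2 -> skip
r=41=101001 popcount=3 -> skip
r=42=101010 popcount=3 -> skip
r=43=101011 popcount=4 -> KEEP
r=44=101100 popcount=3 -> skip
r=45=101101 popcount=4 -> KEEP
Kept rows: 23 27 29 30 39 43 45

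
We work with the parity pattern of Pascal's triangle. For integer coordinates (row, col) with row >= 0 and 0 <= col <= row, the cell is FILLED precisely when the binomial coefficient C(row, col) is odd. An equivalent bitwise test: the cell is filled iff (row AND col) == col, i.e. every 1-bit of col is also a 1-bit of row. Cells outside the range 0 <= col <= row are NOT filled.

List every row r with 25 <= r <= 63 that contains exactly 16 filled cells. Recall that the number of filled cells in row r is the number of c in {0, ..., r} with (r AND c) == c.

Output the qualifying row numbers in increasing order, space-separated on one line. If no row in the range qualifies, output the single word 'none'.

Row r has 2^popcount(r) filled cells, so we need popcount(r) = log2(16) = 4.
Scan r = 25..63 and keep those with exactly 4 one-bits:
r=25=11001 popcount=3 -> skip
r=26=11010 popcount=3 -> skip
r=27=11011 popcount=4 -> KEEP
r=28=11100 popcount=3 -> skip
r=29=11101 popcount=4 -> KEEP
r=30=11110 popcount=4 -> KEEP
r=31=11111 popcount=5 -> skip
r=32=100000 popcount=1 -> skip
r=33=100001 popcount=2 -> skip
r=34=100010 popcount=2 -> skip
r=35=100011 popcount=3 -> skip
r=36=100100 popcount=2 -> skip
r=37=100101 popcount=3 -> skip
r=38=100110 popcount=3 -> skip
r=39=100111 popcount=4 -> KEEP
r=40=101000 popcount=2 -> skip
r=41=101001 popcount=3 -> skip
r=42=101010 popcount=3 -> skip
r=43=101011 popcount=4 -> KEEP
r=44=101100 popcount=3 -> skip
r=45=101101 popcount=4 -> KEEP
r=46=101110 popcount=4 -> KEEP
r=47=101111 popcount=5 -> skip
r=48=110000 popcount=2 -> skip
r=49=110001 popcount=3 -> skip
r=50=110010 popcount=3 -> skip
r=51=110011 popcount=4 -> KEEP
r=52=110100 popcount=3 -> skip
r=53=110101 popcount=4 -> KEEP
r=54=110110 popcount=4 -> KEEP
r=55=110111 popcount=5 -> skip
r=56=111000 popcount=3 -> skip
r=57=111001 popcount=4 -> KEEP
r=58=111010 popcount=4 -> KEEP
r=59=111011 popcount=5 -> skip
r=60=111100 popcount=4 -> KEEP
r=61=111101 popcount=5 -> skip
r=62=111110 popcount=5 -> skip
r=63=111111 popcount=6 -> skip
Kept rows: 27 29 30 39 43 45 46 51 53 54 57 58 60

Answer: 27 29 30 39 43 45 46 51 53 54 57 58 60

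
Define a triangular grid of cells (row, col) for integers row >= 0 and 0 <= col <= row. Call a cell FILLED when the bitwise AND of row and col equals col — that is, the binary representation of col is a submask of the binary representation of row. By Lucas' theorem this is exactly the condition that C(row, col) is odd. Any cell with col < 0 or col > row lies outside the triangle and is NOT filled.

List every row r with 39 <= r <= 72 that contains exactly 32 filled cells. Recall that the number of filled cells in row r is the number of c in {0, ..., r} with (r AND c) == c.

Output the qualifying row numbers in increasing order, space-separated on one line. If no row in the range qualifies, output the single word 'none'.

Answer: 47 55 59 61 62

Derivation:
Row r has 2^popcount(r) filled cells, so we need popcount(r) = log2(32) = 5.
Scan r = 39..72 and keep those with exactly 5 one-bits:
r=39=100111 popcount=4 -> skip
r=40=101000 popcount=2 -> skip
r=41=101001 popcount=3 -> skip
r=42=101010 popcount=3 -> skip
r=43=101011 popcount=4 -> skip
r=44=101100 popcount=3 -> skip
r=45=101101 popcount=4 -> skip
r=46=101110 popcount=4 -> skip
r=47=101111 popcount=5 -> KEEP
r=48=110000 popcount=2 -> skip
r=49=110001 popcount=3 -> skip
r=50=110010 popcount=3 -> skip
r=51=110011 popcount=4 -> skip
r=52=110100 popcount=3 -> skip
r=53=110101 popcount=4 -> skip
r=54=110110 popcount=4 -> skip
r=55=110111 popcount=5 -> KEEP
r=56=111000 popcount=3 -> skip
r=57=111001 popcount=4 -> skip
r=58=111010 popcount=4 -> skip
r=59=111011 popcount=5 -> KEEP
r=60=111100 popcount=4 -> skip
r=61=111101 popcount=5 -> KEEP
r=62=111110 popcount=5 -> KEEP
r=63=111111 popcount=6 -> skip
r=64=1000000 popcount=1 -> skip
r=65=1000001 popcount=2 -> skip
r=66=1000010 popcount=2 -> skip
r=67=1000011 popcount=3 -> skip
r=68=1000100 popcount=2 -> skip
r=69=1000101 popcount=3 -> skip
r=70=1000110 popcount=3 -> skip
r=71=1000111 popcount=4 -> skip
r=72=1001000 popcount=2 -> skip
Kept rows: 47 55 59 61 62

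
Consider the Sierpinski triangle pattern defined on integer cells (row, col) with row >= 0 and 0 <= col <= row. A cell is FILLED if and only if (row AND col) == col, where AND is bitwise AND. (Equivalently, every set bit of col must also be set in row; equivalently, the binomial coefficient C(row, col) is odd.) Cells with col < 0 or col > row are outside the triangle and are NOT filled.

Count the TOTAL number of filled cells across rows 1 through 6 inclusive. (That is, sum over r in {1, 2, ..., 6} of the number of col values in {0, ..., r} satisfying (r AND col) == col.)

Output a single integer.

r1=1 pc1: +2 =2
r2=10 pc1: +2 =4
r3=11 pc2: +4 =8
r4=100 pc1: +2 =10
r5=101 pc2: +4 =14
r6=110 pc2: +4 =18

Answer: 18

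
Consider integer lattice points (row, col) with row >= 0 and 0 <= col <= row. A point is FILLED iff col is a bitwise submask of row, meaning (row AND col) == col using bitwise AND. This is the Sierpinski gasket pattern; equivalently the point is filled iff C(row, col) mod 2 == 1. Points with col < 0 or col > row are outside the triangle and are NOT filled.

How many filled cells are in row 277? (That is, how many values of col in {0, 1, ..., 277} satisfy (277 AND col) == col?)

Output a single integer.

Answer: 16

Derivation:
277 in binary = 100010101
popcount(277) = number of 1-bits in 100010101 = 4
A col c satisfies (277 AND c) == c iff every set bit of c is also set in 277; each of the 4 set bits of 277 can independently be on or off in c.
count = 2^4 = 16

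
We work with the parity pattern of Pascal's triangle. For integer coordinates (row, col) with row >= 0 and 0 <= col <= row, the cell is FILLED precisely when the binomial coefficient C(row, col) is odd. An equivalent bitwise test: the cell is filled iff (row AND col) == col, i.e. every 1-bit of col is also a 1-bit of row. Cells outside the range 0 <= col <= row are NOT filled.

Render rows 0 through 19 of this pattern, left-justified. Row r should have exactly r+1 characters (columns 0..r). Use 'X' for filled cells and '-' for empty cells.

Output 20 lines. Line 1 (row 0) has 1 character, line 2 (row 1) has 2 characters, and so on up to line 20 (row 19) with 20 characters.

Answer: X
XX
X-X
XXXX
X---X
XX--XX
X-X-X-X
XXXXXXXX
X-------X
XX------XX
X-X-----X-X
XXXX----XXXX
X---X---X---X
XX--XX--XX--XX
X-X-X-X-X-X-X-X
XXXXXXXXXXXXXXXX
X---------------X
XX--------------XX
X-X-------------X-X
XXXX------------XXXX

Derivation:
r0=0: X
r1=1: XX
r2=10: X-X
r3=11: XXXX
r4=100: X---X
r5=101: XX--XX
r6=110: X-X-X-X
r7=111: XXXXXXXX
r8=1000: X-------X
r9=1001: XX------XX
r10=1010: X-X-----X-X
r11=1011: XXXX----XXXX
r12=1100: X---X---X---X
r13=1101: XX--XX--XX--XX
r14=1110: X-X-X-X-X-X-X-X
r15=1111: XXXXXXXXXXXXXXXX
r16=10000: X---------------X
r17=10001: XX--------------XX
r18=10010: X-X-------------X-X
r19=10011: XXXX------------XXXX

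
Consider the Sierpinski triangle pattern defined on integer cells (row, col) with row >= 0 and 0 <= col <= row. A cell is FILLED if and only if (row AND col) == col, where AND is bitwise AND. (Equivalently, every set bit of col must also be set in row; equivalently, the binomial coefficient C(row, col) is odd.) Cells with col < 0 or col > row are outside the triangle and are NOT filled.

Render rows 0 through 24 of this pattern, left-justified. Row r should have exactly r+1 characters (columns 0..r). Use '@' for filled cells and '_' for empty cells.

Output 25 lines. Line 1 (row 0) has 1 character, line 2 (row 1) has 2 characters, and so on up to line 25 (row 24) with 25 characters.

r0=0: @
r1=1: @@
r2=10: @_@
r3=11: @@@@
r4=100: @___@
r5=101: @@__@@
r6=110: @_@_@_@
r7=111: @@@@@@@@
r8=1000: @_______@
r9=1001: @@______@@
r10=1010: @_@_____@_@
r11=1011: @@@@____@@@@
r12=1100: @___@___@___@
r13=1101: @@__@@__@@__@@
r14=1110: @_@_@_@_@_@_@_@
r15=1111: @@@@@@@@@@@@@@@@
r16=10000: @_______________@
r17=10001: @@______________@@
r18=10010: @_@_____________@_@
r19=10011: @@@@____________@@@@
r20=10100: @___@___________@___@
r21=10101: @@__@@__________@@__@@
r22=10110: @_@_@_@_________@_@_@_@
r23=10111: @@@@@@@@________@@@@@@@@
r24=11000: @_______@_______@_______@

Answer: @
@@
@_@
@@@@
@___@
@@__@@
@_@_@_@
@@@@@@@@
@_______@
@@______@@
@_@_____@_@
@@@@____@@@@
@___@___@___@
@@__@@__@@__@@
@_@_@_@_@_@_@_@
@@@@@@@@@@@@@@@@
@_______________@
@@______________@@
@_@_____________@_@
@@@@____________@@@@
@___@___________@___@
@@__@@__________@@__@@
@_@_@_@_________@_@_@_@
@@@@@@@@________@@@@@@@@
@_______@_______@_______@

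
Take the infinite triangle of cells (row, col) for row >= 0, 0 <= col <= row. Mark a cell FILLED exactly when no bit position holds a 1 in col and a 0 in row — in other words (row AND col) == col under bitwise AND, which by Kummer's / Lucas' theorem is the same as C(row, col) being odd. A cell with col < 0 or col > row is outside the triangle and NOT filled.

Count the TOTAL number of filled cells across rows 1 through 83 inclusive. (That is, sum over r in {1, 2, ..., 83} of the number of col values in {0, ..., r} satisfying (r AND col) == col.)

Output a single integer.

Answer: 926

Derivation:
r1=1 pc1: +2 =2
r2=10 pc1: +2 =4
r3=11 pc2: +4 =8
r4=100 pc1: +2 =10
r5=101 pc2: +4 =14
r6=110 pc2: +4 =18
r7=111 pc3: +8 =26
r8=1000 pc1: +2 =28
r9=1001 pc2: +4 =32
r10=1010 pc2: +4 =36
r11=1011 pc3: +8 =44
r12=1100 pc2: +4 =48
r13=1101 pc3: +8 =56
r14=1110 pc3: +8 =64
r15=1111 pc4: +16 =80
r16=10000 pc1: +2 =82
r17=10001 pc2: +4 =86
r18=10010 pc2: +4 =90
r19=10011 pc3: +8 =98
r20=10100 pc2: +4 =102
r21=10101 pc3: +8 =110
r22=10110 pc3: +8 =118
r23=10111 pc4: +16 =134
r24=11000 pc2: +4 =138
r25=11001 pc3: +8 =146
r26=11010 pc3: +8 =154
r27=11011 pc4: +16 =170
r28=11100 pc3: +8 =178
r29=11101 pc4: +16 =194
r30=11110 pc4: +16 =210
r31=11111 pc5: +32 =242
r32=100000 pc1: +2 =244
r33=100001 pc2: +4 =248
r34=100010 pc2: +4 =252
r35=100011 pc3: +8 =260
r36=100100 pc2: +4 =264
r37=100101 pc3: +8 =272
r38=100110 pc3: +8 =280
r39=100111 pc4: +16 =296
r40=101000 pc2: +4 =300
r41=101001 pc3: +8 =308
r42=101010 pc3: +8 =316
r43=101011 pc4: +16 =332
r44=101100 pc3: +8 =340
r45=101101 pc4: +16 =356
r46=101110 pc4: +16 =372
r47=101111 pc5: +32 =404
r48=110000 pc2: +4 =408
r49=110001 pc3: +8 =416
r50=110010 pc3: +8 =424
r51=110011 pc4: +16 =440
r52=110100 pc3: +8 =448
r53=110101 pc4: +16 =464
r54=110110 pc4: +16 =480
r55=110111 pc5: +32 =512
r56=111000 pc3: +8 =520
r57=111001 pc4: +16 =536
r58=111010 pc4: +16 =552
r59=111011 pc5: +32 =584
r60=111100 pc4: +16 =600
r61=111101 pc5: +32 =632
r62=111110 pc5: +32 =664
r63=111111 pc6: +64 =728
r64=1000000 pc1: +2 =730
r65=1000001 pc2: +4 =734
r66=1000010 pc2: +4 =738
r67=1000011 pc3: +8 =746
r68=1000100 pc2: +4 =750
r69=1000101 pc3: +8 =758
r70=1000110 pc3: +8 =766
r71=1000111 pc4: +16 =782
r72=1001000 pc2: +4 =786
r73=1001001 pc3: +8 =794
r74=1001010 pc3: +8 =802
r75=1001011 pc4: +16 =818
r76=1001100 pc3: +8 =826
r77=1001101 pc4: +16 =842
r78=1001110 pc4: +16 =858
r79=1001111 pc5: +32 =890
r80=1010000 pc2: +4 =894
r81=1010001 pc3: +8 =902
r82=1010010 pc3: +8 =910
r83=1010011 pc4: +16 =926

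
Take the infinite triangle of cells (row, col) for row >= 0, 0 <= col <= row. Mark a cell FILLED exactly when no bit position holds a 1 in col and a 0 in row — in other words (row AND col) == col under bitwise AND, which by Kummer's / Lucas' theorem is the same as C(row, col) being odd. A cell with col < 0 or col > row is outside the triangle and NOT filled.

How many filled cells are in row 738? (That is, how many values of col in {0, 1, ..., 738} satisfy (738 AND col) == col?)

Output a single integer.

738 in binary = 1011100010
popcount(738) = number of 1-bits in 1011100010 = 5
A col c satisfies (738 AND c) == c iff every set bit of c is also set in 738; each of the 5 set bits of 738 can independently be on or off in c.
count = 2^5 = 32

Answer: 32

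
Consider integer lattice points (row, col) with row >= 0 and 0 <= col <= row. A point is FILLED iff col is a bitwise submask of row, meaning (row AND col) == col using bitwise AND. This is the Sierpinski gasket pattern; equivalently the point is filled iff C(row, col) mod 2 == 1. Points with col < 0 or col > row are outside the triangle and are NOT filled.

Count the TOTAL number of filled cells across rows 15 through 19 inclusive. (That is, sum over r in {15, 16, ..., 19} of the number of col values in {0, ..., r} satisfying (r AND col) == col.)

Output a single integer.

r15=1111 pc4: +16 =16
r16=10000 pc1: +2 =18
r17=10001 pc2: +4 =22
r18=10010 pc2: +4 =26
r19=10011 pc3: +8 =34

Answer: 34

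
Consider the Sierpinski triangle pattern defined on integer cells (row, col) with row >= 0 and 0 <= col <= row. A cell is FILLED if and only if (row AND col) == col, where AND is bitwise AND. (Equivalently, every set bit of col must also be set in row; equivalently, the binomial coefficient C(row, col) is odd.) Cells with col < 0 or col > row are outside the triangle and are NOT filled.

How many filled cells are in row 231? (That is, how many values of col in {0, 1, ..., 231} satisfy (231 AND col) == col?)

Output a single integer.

231 in binary = 11100111
popcount(231) = number of 1-bits in 11100111 = 6
A col c satisfies (231 AND c) == c iff every set bit of c is also set in 231; each of the 6 set bits of 231 can independently be on or off in c.
count = 2^6 = 64

Answer: 64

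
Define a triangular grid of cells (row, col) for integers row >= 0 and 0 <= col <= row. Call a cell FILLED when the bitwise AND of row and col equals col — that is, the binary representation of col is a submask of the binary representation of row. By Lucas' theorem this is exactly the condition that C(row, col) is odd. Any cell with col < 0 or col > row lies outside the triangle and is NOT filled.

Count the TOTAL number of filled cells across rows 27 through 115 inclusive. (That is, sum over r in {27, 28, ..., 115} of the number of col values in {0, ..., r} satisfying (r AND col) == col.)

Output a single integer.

r27=11011 pc4: +16 =16
r28=11100 pc3: +8 =24
r29=11101 pc4: +16 =40
r30=11110 pc4: +16 =56
r31=11111 pc5: +32 =88
r32=100000 pc1: +2 =90
r33=100001 pc2: +4 =94
r34=100010 pc2: +4 =98
r35=100011 pc3: +8 =106
r36=100100 pc2: +4 =110
r37=100101 pc3: +8 =118
r38=100110 pc3: +8 =126
r39=100111 pc4: +16 =142
r40=101000 pc2: +4 =146
r41=101001 pc3: +8 =154
r42=101010 pc3: +8 =162
r43=101011 pc4: +16 =178
r44=101100 pc3: +8 =186
r45=101101 pc4: +16 =202
r46=101110 pc4: +16 =218
r47=101111 pc5: +32 =250
r48=110000 pc2: +4 =254
r49=110001 pc3: +8 =262
r50=110010 pc3: +8 =270
r51=110011 pc4: +16 =286
r52=110100 pc3: +8 =294
r53=110101 pc4: +16 =310
r54=110110 pc4: +16 =326
r55=110111 pc5: +32 =358
r56=111000 pc3: +8 =366
r57=111001 pc4: +16 =382
r58=111010 pc4: +16 =398
r59=111011 pc5: +32 =430
r60=111100 pc4: +16 =446
r61=111101 pc5: +32 =478
r62=111110 pc5: +32 =510
r63=111111 pc6: +64 =574
r64=1000000 pc1: +2 =576
r65=1000001 pc2: +4 =580
r66=1000010 pc2: +4 =584
r67=1000011 pc3: +8 =592
r68=1000100 pc2: +4 =596
r69=1000101 pc3: +8 =604
r70=1000110 pc3: +8 =612
r71=1000111 pc4: +16 =628
r72=1001000 pc2: +4 =632
r73=1001001 pc3: +8 =640
r74=1001010 pc3: +8 =648
r75=1001011 pc4: +16 =664
r76=1001100 pc3: +8 =672
r77=1001101 pc4: +16 =688
r78=1001110 pc4: +16 =704
r79=1001111 pc5: +32 =736
r80=1010000 pc2: +4 =740
r81=1010001 pc3: +8 =748
r82=1010010 pc3: +8 =756
r83=1010011 pc4: +16 =772
r84=1010100 pc3: +8 =780
r85=1010101 pc4: +16 =796
r86=1010110 pc4: +16 =812
r87=1010111 pc5: +32 =844
r88=1011000 pc3: +8 =852
r89=1011001 pc4: +16 =868
r90=1011010 pc4: +16 =884
r91=1011011 pc5: +32 =916
r92=1011100 pc4: +16 =932
r93=1011101 pc5: +32 =964
r94=1011110 pc5: +32 =996
r95=1011111 pc6: +64 =1060
r96=1100000 pc2: +4 =1064
r97=1100001 pc3: +8 =1072
r98=1100010 pc3: +8 =1080
r99=1100011 pc4: +16 =1096
r100=1100100 pc3: +8 =1104
r101=1100101 pc4: +16 =1120
r102=1100110 pc4: +16 =1136
r103=1100111 pc5: +32 =1168
r104=1101000 pc3: +8 =1176
r105=1101001 pc4: +16 =1192
r106=1101010 pc4: +16 =1208
r107=1101011 pc5: +32 =1240
r108=1101100 pc4: +16 =1256
r109=1101101 pc5: +32 =1288
r110=1101110 pc5: +32 =1320
r111=1101111 pc6: +64 =1384
r112=1110000 pc3: +8 =1392
r113=1110001 pc4: +16 =1408
r114=1110010 pc4: +16 =1424
r115=1110011 pc5: +32 =1456

Answer: 1456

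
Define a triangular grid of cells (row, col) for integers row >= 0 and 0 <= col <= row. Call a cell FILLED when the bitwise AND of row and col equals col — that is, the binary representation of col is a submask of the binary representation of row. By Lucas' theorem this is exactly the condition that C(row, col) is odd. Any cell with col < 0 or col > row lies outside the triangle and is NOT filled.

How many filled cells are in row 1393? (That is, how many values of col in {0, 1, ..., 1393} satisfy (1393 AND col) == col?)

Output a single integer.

1393 in binary = 10101110001
popcount(1393) = number of 1-bits in 10101110001 = 6
A col c satisfies (1393 AND c) == c iff every set bit of c is also set in 1393; each of the 6 set bits of 1393 can independently be on or off in c.
count = 2^6 = 64

Answer: 64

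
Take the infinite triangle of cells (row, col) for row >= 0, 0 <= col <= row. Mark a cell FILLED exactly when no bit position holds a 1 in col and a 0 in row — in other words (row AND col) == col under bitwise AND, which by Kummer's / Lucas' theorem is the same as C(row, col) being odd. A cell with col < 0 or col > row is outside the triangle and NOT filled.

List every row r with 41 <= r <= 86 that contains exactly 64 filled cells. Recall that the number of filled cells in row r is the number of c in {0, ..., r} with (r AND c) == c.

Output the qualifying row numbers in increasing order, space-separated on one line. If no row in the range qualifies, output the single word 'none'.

Answer: 63

Derivation:
Row r has 2^popcount(r) filled cells, so we need popcount(r) = log2(64) = 6.
Scan r = 41..86 and keep those with exactly 6 one-bits:
r=41=101001 popcount=3 -> skip
r=42=101010 popcount=3 -> skip
r=43=101011 popcount=4 -> skip
r=44=101100 popcount=3 -> skip
r=45=101101 popcount=4 -> skip
r=46=101110 popcount=4 -> skip
r=47=101111 popcount=5 -> skip
r=48=110000 popcount=2 -> skip
r=49=110001 popcount=3 -> skip
r=50=110010 popcount=3 -> skip
r=51=110011 popcount=4 -> skip
r=52=110100 popcount=3 -> skip
r=53=110101 popcount=4 -> skip
r=54=110110 popcount=4 -> skip
r=55=110111 popcount=5 -> skip
r=56=111000 popcount=3 -> skip
r=57=111001 popcount=4 -> skip
r=58=111010 popcount=4 -> skip
r=59=111011 popcount=5 -> skip
r=60=111100 popcount=4 -> skip
r=61=111101 popcount=5 -> skip
r=62=111110 popcount=5 -> skip
r=63=111111 popcount=6 -> KEEP
r=64=1000000 popcount=1 -> skip
r=65=1000001 popcount=2 -> skip
r=66=1000010 popcount=2 -> skip
r=67=1000011 popcount=3 -> skip
r=68=1000100 popcount=2 -> skip
r=69=1000101 popcount=3 -> skip
r=70=1000110 popcount=3 -> skip
r=71=1000111 popcount=4 -> skip
r=72=1001000 popcount=2 -> skip
r=73=1001001 popcount=3 -> skip
r=74=1001010 popcount=3 -> skip
r=75=1001011 popcount=4 -> skip
r=76=1001100 popcount=3 -> skip
r=77=1001101 popcount=4 -> skip
r=78=1001110 popcount=4 -> skip
r=79=1001111 popcount=5 -> skip
r=80=1010000 popcount=2 -> skip
r=81=1010001 popcount=3 -> skip
r=82=1010010 popcount=3 -> skip
r=83=1010011 popcount=4 -> skip
r=84=1010100 popcount=3 -> skip
r=85=1010101 popcount=4 -> skip
r=86=1010110 popcount=4 -> skip
Kept rows: 63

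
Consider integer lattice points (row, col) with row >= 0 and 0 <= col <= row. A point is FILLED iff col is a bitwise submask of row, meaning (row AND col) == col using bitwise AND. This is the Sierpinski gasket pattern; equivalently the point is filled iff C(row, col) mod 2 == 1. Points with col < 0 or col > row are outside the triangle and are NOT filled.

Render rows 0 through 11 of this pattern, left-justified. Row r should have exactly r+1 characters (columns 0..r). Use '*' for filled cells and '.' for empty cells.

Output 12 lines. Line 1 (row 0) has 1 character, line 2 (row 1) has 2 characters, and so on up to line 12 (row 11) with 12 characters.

r0=0: *
r1=1: **
r2=10: *.*
r3=11: ****
r4=100: *...*
r5=101: **..**
r6=110: *.*.*.*
r7=111: ********
r8=1000: *.......*
r9=1001: **......**
r10=1010: *.*.....*.*
r11=1011: ****....****

Answer: *
**
*.*
****
*...*
**..**
*.*.*.*
********
*.......*
**......**
*.*.....*.*
****....****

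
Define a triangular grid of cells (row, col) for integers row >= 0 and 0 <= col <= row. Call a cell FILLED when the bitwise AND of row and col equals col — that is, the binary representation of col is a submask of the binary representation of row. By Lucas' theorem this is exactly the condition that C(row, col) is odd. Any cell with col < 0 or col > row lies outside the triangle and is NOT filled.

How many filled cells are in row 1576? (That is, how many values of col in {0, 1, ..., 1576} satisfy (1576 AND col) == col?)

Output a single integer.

Answer: 16

Derivation:
1576 in binary = 11000101000
popcount(1576) = number of 1-bits in 11000101000 = 4
A col c satisfies (1576 AND c) == c iff every set bit of c is also set in 1576; each of the 4 set bits of 1576 can independently be on or off in c.
count = 2^4 = 16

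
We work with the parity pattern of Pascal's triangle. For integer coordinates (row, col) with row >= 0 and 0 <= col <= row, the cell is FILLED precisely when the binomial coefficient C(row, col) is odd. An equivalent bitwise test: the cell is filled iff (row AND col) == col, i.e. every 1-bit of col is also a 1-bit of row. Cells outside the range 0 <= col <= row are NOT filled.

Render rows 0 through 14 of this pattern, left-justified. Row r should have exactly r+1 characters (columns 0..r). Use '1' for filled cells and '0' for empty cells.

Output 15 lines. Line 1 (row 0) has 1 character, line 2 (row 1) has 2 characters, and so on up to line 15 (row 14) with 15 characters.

Answer: 1
11
101
1111
10001
110011
1010101
11111111
100000001
1100000011
10100000101
111100001111
1000100010001
11001100110011
101010101010101

Derivation:
r0=0: 1
r1=1: 11
r2=10: 101
r3=11: 1111
r4=100: 10001
r5=101: 110011
r6=110: 1010101
r7=111: 11111111
r8=1000: 100000001
r9=1001: 1100000011
r10=1010: 10100000101
r11=1011: 111100001111
r12=1100: 1000100010001
r13=1101: 11001100110011
r14=1110: 101010101010101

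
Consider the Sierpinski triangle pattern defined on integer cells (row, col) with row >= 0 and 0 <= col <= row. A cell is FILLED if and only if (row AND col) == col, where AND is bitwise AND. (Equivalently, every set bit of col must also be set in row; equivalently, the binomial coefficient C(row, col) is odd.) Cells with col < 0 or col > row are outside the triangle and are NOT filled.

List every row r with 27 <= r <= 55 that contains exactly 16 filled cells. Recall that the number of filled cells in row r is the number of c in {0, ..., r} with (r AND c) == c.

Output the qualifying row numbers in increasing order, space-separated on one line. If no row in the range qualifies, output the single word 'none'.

Answer: 27 29 30 39 43 45 46 51 53 54

Derivation:
Row r has 2^popcount(r) filled cells, so we need popcount(r) = log2(16) = 4.
Scan r = 27..55 and keep those with exactly 4 one-bits:
r=27=11011 popcount=4 -> KEEP
r=28=11100 popcount=3 -> skip
r=29=11101 popcount=4 -> KEEP
r=30=11110 popcount=4 -> KEEP
r=31=11111 popcount=5 -> skip
r=32=100000 popcount=1 -> skip
r=33=100001 popcount=2 -> skip
r=34=100010 popcount=2 -> skip
r=35=100011 popcount=3 -> skip
r=36=100100 popcount=2 -> skip
r=37=100101 popcount=3 -> skip
r=38=100110 popcount=3 -> skip
r=39=100111 popcount=4 -> KEEP
r=40=101000 popcount=2 -> skip
r=41=101001 popcount=3 -> skip
r=42=101010 popcount=3 -> skip
r=43=101011 popcount=4 -> KEEP
r=44=101100 popcount=3 -> skip
r=45=101101 popcount=4 -> KEEP
r=46=101110 popcount=4 -> KEEP
r=47=101111 popcount=5 -> skip
r=48=110000 popcount=2 -> skip
r=49=110001 popcount=3 -> skip
r=50=110010 popcount=3 -> skip
r=51=110011 popcount=4 -> KEEP
r=52=110100 popcount=3 -> skip
r=53=110101 popcount=4 -> KEEP
r=54=110110 popcount=4 -> KEEP
r=55=110111 popcount=5 -> skip
Kept rows: 27 29 30 39 43 45 46 51 53 54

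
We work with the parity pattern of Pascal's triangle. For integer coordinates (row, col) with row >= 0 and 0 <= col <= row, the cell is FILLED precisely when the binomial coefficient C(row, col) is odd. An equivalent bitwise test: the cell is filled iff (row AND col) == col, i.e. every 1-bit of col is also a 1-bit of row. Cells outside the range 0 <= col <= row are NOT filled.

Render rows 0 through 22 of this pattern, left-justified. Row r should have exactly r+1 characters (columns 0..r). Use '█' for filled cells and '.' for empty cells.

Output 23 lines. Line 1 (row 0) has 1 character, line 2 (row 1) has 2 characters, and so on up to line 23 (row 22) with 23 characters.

Answer: █
██
█.█
████
█...█
██..██
█.█.█.█
████████
█.......█
██......██
█.█.....█.█
████....████
█...█...█...█
██..██..██..██
█.█.█.█.█.█.█.█
████████████████
█...............█
██..............██
█.█.............█.█
████............████
█...█...........█...█
██..██..........██..██
█.█.█.█.........█.█.█.█

Derivation:
r0=0: █
r1=1: ██
r2=10: █.█
r3=11: ████
r4=100: █...█
r5=101: ██..██
r6=110: █.█.█.█
r7=111: ████████
r8=1000: █.......█
r9=1001: ██......██
r10=1010: █.█.....█.█
r11=1011: ████....████
r12=1100: █...█...█...█
r13=1101: ██..██..██..██
r14=1110: █.█.█.█.█.█.█.█
r15=1111: ████████████████
r16=10000: █...............█
r17=10001: ██..............██
r18=10010: █.█.............█.█
r19=10011: ████............████
r20=10100: █...█...........█...█
r21=10101: ██..██..........██..██
r22=10110: █.█.█.█.........█.█.█.█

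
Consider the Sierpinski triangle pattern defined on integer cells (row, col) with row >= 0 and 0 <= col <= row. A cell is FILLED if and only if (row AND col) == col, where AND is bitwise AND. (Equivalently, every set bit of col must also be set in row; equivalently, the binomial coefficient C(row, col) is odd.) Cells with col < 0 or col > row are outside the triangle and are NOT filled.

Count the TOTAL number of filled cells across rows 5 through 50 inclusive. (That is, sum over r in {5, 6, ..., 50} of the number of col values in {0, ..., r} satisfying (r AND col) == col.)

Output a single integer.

Answer: 414

Derivation:
r5=101 pc2: +4 =4
r6=110 pc2: +4 =8
r7=111 pc3: +8 =16
r8=1000 pc1: +2 =18
r9=1001 pc2: +4 =22
r10=1010 pc2: +4 =26
r11=1011 pc3: +8 =34
r12=1100 pc2: +4 =38
r13=1101 pc3: +8 =46
r14=1110 pc3: +8 =54
r15=1111 pc4: +16 =70
r16=10000 pc1: +2 =72
r17=10001 pc2: +4 =76
r18=10010 pc2: +4 =80
r19=10011 pc3: +8 =88
r20=10100 pc2: +4 =92
r21=10101 pc3: +8 =100
r22=10110 pc3: +8 =108
r23=10111 pc4: +16 =124
r24=11000 pc2: +4 =128
r25=11001 pc3: +8 =136
r26=11010 pc3: +8 =144
r27=11011 pc4: +16 =160
r28=11100 pc3: +8 =168
r29=11101 pc4: +16 =184
r30=11110 pc4: +16 =200
r31=11111 pc5: +32 =232
r32=100000 pc1: +2 =234
r33=100001 pc2: +4 =238
r34=100010 pc2: +4 =242
r35=100011 pc3: +8 =250
r36=100100 pc2: +4 =254
r37=100101 pc3: +8 =262
r38=100110 pc3: +8 =270
r39=100111 pc4: +16 =286
r40=101000 pc2: +4 =290
r41=101001 pc3: +8 =298
r42=101010 pc3: +8 =306
r43=101011 pc4: +16 =322
r44=101100 pc3: +8 =330
r45=101101 pc4: +16 =346
r46=101110 pc4: +16 =362
r47=101111 pc5: +32 =394
r48=110000 pc2: +4 =398
r49=110001 pc3: +8 =406
r50=110010 pc3: +8 =414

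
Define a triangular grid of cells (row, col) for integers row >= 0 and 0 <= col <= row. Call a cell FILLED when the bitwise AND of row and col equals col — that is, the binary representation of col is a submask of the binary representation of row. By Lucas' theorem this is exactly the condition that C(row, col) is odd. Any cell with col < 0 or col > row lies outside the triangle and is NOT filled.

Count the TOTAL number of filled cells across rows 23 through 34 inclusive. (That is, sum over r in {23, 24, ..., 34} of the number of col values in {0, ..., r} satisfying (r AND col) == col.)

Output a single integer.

Answer: 134

Derivation:
r23=10111 pc4: +16 =16
r24=11000 pc2: +4 =20
r25=11001 pc3: +8 =28
r26=11010 pc3: +8 =36
r27=11011 pc4: +16 =52
r28=11100 pc3: +8 =60
r29=11101 pc4: +16 =76
r30=11110 pc4: +16 =92
r31=11111 pc5: +32 =124
r32=100000 pc1: +2 =126
r33=100001 pc2: +4 =130
r34=100010 pc2: +4 =134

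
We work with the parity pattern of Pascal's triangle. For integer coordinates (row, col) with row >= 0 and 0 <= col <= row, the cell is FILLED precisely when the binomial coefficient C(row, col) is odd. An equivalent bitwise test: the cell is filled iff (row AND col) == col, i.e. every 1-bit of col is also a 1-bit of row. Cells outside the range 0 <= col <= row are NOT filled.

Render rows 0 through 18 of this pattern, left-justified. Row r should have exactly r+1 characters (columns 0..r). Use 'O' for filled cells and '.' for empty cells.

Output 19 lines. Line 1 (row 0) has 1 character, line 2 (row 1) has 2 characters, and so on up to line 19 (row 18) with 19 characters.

r0=0: O
r1=1: OO
r2=10: O.O
r3=11: OOOO
r4=100: O...O
r5=101: OO..OO
r6=110: O.O.O.O
r7=111: OOOOOOOO
r8=1000: O.......O
r9=1001: OO......OO
r10=1010: O.O.....O.O
r11=1011: OOOO....OOOO
r12=1100: O...O...O...O
r13=1101: OO..OO..OO..OO
r14=1110: O.O.O.O.O.O.O.O
r15=1111: OOOOOOOOOOOOOOOO
r16=10000: O...............O
r17=10001: OO..............OO
r18=10010: O.O.............O.O

Answer: O
OO
O.O
OOOO
O...O
OO..OO
O.O.O.O
OOOOOOOO
O.......O
OO......OO
O.O.....O.O
OOOO....OOOO
O...O...O...O
OO..OO..OO..OO
O.O.O.O.O.O.O.O
OOOOOOOOOOOOOOOO
O...............O
OO..............OO
O.O.............O.O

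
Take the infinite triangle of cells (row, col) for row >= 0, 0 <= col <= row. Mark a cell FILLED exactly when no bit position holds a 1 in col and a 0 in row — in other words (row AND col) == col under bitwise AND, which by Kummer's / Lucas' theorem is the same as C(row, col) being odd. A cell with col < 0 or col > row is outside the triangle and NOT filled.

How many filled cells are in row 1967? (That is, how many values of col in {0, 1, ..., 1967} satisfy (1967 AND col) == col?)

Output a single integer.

Answer: 512

Derivation:
1967 in binary = 11110101111
popcount(1967) = number of 1-bits in 11110101111 = 9
A col c satisfies (1967 AND c) == c iff every set bit of c is also set in 1967; each of the 9 set bits of 1967 can independently be on or off in c.
count = 2^9 = 512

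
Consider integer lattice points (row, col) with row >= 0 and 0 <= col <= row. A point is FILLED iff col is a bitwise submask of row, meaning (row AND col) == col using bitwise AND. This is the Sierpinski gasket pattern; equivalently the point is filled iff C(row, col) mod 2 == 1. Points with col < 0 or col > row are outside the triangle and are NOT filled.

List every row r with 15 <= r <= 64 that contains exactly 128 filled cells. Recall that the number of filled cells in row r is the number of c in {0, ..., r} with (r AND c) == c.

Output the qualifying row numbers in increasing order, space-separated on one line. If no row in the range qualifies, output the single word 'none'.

Answer: none

Derivation:
Row r has 2^popcount(r) filled cells, so we need popcount(r) = log2(128) = 7.
Scan r = 15..64 and keep those with exactly 7 one-bits:
r=15=1111 popcount=4 -> skip
r=16=10000 popcount=1 -> skip
r=17=10001 popcount=2 -> skip
r=18=10010 popcount=2 -> skip
r=19=10011 popcount=3 -> skip
r=20=10100 popcount=2 -> skip
r=21=10101 popcount=3 -> skip
r=22=10110 popcount=3 -> skip
r=23=10111 popcount=4 -> skip
r=24=11000 popcount=2 -> skip
r=25=11001 popcount=3 -> skip
r=26=11010 popcount=3 -> skip
r=27=11011 popcount=4 -> skip
r=28=11100 popcount=3 -> skip
r=29=11101 popcount=4 -> skip
r=30=11110 popcount=4 -> skip
r=31=11111 popcount=5 -> skip
r=32=100000 popcount=1 -> skip
r=33=100001 popcount=2 -> skip
r=34=100010 popcount=2 -> skip
r=35=100011 popcount=3 -> skip
r=36=100100 popcount=2 -> skip
r=37=100101 popcount=3 -> skip
r=38=100110 popcount=3 -> skip
r=39=100111 popcount=4 -> skip
r=40=101000 popcount=2 -> skip
r=41=101001 popcount=3 -> skip
r=42=101010 popcount=3 -> skip
r=43=101011 popcount=4 -> skip
r=44=101100 popcount=3 -> skip
r=45=101101 popcount=4 -> skip
r=46=101110 popcount=4 -> skip
r=47=101111 popcount=5 -> skip
r=48=110000 popcount=2 -> skip
r=49=110001 popcount=3 -> skip
r=50=110010 popcount=3 -> skip
r=51=110011 popcount=4 -> skip
r=52=110100 popcount=3 -> skip
r=53=110101 popcount=4 -> skip
r=54=110110 popcount=4 -> skip
r=55=110111 popcount=5 -> skip
r=56=111000 popcount=3 -> skip
r=57=111001 popcount=4 -> skip
r=58=111010 popcount=4 -> skip
r=59=111011 popcount=5 -> skip
r=60=111100 popcount=4 -> skip
r=61=111101 popcount=5 -> skip
r=62=111110 popcount=5 -> skip
r=63=111111 popcount=6 -> skip
r=64=1000000 popcount=1 -> skip
Kept rows: none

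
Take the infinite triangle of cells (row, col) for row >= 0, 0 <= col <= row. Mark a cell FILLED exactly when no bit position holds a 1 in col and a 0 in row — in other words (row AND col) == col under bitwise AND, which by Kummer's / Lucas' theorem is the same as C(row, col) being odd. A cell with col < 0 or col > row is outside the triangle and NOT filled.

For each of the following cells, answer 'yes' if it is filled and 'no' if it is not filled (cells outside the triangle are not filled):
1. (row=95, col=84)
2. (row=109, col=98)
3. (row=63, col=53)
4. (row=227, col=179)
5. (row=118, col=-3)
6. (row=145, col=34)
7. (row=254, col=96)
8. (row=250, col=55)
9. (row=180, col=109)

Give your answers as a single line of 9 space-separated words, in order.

(95,84): row=0b1011111, col=0b1010100, row AND col = 0b1010100 = 84; 84 == 84 -> filled
(109,98): row=0b1101101, col=0b1100010, row AND col = 0b1100000 = 96; 96 != 98 -> empty
(63,53): row=0b111111, col=0b110101, row AND col = 0b110101 = 53; 53 == 53 -> filled
(227,179): row=0b11100011, col=0b10110011, row AND col = 0b10100011 = 163; 163 != 179 -> empty
(118,-3): col outside [0, 118] -> not filled
(145,34): row=0b10010001, col=0b100010, row AND col = 0b0 = 0; 0 != 34 -> empty
(254,96): row=0b11111110, col=0b1100000, row AND col = 0b1100000 = 96; 96 == 96 -> filled
(250,55): row=0b11111010, col=0b110111, row AND col = 0b110010 = 50; 50 != 55 -> empty
(180,109): row=0b10110100, col=0b1101101, row AND col = 0b100100 = 36; 36 != 109 -> empty

Answer: yes no yes no no no yes no no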